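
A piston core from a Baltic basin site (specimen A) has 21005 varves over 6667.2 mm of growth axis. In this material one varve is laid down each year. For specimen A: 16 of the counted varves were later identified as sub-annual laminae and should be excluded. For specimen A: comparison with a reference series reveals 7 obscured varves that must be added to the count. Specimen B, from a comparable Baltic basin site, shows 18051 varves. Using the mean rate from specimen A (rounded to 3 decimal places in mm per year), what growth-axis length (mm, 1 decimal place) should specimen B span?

Specimen A: adjusted count: 21005 − 16 + 7 = 20996 varves.
A: Mean rate = 6667.2 mm / 20996 years ≈ 0.318 mm/year.
Length of B = 0.318 × 18051 = 5740.2 mm.

5740.2 mm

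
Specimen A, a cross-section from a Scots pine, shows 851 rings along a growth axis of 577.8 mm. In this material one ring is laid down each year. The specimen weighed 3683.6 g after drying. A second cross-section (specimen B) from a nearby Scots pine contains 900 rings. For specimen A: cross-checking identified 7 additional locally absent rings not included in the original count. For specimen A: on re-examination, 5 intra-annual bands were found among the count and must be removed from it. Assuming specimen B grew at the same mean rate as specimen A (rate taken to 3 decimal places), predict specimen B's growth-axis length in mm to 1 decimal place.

Specimen A: true ring count = 851 − 5 + 7 = 853.
A: 577.8 mm over 853 years gives 577.8 / 853 ≈ 0.677 mm per year.
Length of B = 0.677 × 900 = 609.3 mm.

609.3 mm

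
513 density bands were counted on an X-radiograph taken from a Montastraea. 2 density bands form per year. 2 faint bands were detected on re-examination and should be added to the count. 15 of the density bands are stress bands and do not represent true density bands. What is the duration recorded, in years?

250 years

After corrections the count is 513 − 15 + 2 = 500 density bands.
Dividing by 2 density bands per year: 500 / 2 = 250 years.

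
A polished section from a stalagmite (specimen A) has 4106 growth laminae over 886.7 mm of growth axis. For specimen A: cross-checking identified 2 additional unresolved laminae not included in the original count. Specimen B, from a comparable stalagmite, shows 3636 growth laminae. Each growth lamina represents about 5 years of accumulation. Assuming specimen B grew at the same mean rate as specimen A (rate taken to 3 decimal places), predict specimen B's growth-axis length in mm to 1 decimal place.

781.7 mm

Specimen A: after corrections the count is 4106 + 2 = 4108 growth laminae.
Specimen A: at 5 years per growth lamina, 4108 × 5 = 20540 years.
A: 886.7 mm over 20540 years gives 886.7 / 20540 ≈ 0.043 mm per year.
Specimen B: multiplying by 5 years per growth lamina: 3636 × 5 = 18180 years. B's length ≈ 0.043 × 18180 = 781.7 mm.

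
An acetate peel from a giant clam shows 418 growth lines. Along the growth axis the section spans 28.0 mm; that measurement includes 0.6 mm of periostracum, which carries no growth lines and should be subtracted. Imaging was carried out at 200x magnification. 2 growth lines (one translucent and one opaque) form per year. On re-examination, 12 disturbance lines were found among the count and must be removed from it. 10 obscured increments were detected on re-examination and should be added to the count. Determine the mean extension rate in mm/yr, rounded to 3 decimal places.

0.132 mm/yr

Correcting the raw count gives 418 − 12 + 10 = 416 true growth lines.
Dividing by 2 growth lines per year: 416 / 2 = 208 years.
Net length = 28.0 − 0.6 = 27.4 mm.
Extension rate ≈ 27.4 / 208 = 0.132 mm/yr.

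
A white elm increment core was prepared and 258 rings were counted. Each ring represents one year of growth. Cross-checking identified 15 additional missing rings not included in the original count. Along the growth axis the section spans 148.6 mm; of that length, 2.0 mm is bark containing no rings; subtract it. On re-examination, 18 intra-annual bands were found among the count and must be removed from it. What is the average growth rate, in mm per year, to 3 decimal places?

0.575 mm per year

After corrections the count is 258 − 18 + 15 = 255 rings.
Net length = 148.6 − 2.0 = 146.6 mm.
Mean rate = 146.6 mm / 255 years ≈ 0.575 mm per year.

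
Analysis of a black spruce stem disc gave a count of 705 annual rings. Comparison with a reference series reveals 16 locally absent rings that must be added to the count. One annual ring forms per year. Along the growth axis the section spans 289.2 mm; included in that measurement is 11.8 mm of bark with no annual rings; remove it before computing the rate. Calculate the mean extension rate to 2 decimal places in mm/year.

0.38 mm/year

Adjusted count: 705 + 16 = 721 annual rings.
Removing the 11.8 mm offcut leaves 289.2 − 11.8 = 277.4 mm.
Extension rate ≈ 277.4 / 721 = 0.38 mm/year.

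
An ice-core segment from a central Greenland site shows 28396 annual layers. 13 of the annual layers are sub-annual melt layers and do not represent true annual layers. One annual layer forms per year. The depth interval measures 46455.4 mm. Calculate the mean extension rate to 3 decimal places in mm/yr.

Correcting the raw count gives 28396 − 13 = 28383 true annual layers.
Mean rate = 46455.4 mm / 28383 years ≈ 1.637 mm/yr.

1.637 mm/yr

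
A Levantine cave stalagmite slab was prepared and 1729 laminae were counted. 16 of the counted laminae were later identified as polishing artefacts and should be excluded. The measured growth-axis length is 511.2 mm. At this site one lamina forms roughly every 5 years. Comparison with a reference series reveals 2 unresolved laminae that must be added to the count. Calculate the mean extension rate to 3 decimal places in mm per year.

0.060 mm per year

Adjusted count: 1729 − 16 + 2 = 1715 laminae.
At 5 years per lamina, 1715 × 5 = 8575 years.
Extension rate ≈ 511.2 / 8575 = 0.060 mm per year.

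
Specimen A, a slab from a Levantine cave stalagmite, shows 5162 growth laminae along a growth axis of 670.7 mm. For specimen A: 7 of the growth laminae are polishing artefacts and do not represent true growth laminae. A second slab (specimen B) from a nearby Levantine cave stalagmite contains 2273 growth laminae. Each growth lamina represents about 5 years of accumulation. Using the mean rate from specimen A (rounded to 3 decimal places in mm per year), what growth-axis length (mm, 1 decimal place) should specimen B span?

Specimen A: adjusted count: 5162 − 7 = 5155 growth laminae.
Specimen A: 5155 growth laminae at 5 years each span 5155 × 5 = 25775 years.
A: Mean rate = 670.7 mm / 25775 years ≈ 0.026 mm/year.
Specimen B: at 5 years per growth lamina, 2273 × 5 = 11365 years. Length of B = 0.026 × 11365 = 295.5 mm.

295.5 mm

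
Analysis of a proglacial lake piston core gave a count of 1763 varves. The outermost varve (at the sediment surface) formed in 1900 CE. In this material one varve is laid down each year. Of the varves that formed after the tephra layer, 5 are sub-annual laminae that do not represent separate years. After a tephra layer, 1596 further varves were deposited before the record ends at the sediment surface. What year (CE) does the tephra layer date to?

309 CE

1596 varves formed after the tephra layer.
Excluding 5 false varves: 1596 − 5 = 1591.
1900 − 1591 = 309 CE.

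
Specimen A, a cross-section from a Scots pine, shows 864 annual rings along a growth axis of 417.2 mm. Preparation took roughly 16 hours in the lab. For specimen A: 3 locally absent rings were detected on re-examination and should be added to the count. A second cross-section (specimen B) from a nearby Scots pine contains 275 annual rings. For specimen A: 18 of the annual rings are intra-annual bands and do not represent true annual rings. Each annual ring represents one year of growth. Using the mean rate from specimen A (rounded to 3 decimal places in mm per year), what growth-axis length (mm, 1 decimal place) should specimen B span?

Specimen A: adjusted count: 864 − 18 + 3 = 849 annual rings.
A: Extension rate ≈ 417.2 / 849 = 0.491 mm per year.
For B, 0.491 mm/year × 275 years = 135.0 mm.

135.0 mm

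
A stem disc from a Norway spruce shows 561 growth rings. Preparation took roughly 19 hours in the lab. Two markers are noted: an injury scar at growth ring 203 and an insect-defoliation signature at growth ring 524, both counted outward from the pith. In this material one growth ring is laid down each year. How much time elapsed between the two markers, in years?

524 − 203 = 321 growth rings lie between the two events.
One growth ring per year makes the interval 321 years.

321 years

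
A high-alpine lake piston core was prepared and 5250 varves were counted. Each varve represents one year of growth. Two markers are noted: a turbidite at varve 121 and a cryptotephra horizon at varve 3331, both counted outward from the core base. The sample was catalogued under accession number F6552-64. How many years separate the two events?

Separation: 3331 − 121 = 3210 varves.
That is 3210 years at one varve per year.

3210 years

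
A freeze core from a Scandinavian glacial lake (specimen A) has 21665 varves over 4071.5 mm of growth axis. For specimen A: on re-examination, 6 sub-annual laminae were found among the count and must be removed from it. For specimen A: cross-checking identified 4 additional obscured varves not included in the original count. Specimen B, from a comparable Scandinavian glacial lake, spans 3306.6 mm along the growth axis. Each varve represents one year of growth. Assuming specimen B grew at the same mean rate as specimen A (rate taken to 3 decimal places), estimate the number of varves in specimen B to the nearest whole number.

Specimen A: correcting the raw count gives 21665 − 6 + 4 = 21663 true varves.
A: Extension rate ≈ 4071.5 / 21663 = 0.188 mm/yr.
For B, 3306.6 / 0.188 = 17588.30 years ≈ 17588 varves.

17588 varves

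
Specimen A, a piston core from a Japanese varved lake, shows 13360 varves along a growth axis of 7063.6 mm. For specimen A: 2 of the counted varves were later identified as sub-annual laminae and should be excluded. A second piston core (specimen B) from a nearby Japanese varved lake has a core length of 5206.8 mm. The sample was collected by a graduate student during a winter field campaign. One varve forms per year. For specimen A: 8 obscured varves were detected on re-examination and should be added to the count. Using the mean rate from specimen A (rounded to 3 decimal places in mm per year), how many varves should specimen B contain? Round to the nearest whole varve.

9861 varves

Specimen A: after corrections the count is 13360 − 2 + 8 = 13366 varves.
A: Mean rate = 7063.6 mm / 13366 years ≈ 0.528 mm/yr.
B spans 5206.8 / 0.528 = 9861.36 years ≈ 9861 varves.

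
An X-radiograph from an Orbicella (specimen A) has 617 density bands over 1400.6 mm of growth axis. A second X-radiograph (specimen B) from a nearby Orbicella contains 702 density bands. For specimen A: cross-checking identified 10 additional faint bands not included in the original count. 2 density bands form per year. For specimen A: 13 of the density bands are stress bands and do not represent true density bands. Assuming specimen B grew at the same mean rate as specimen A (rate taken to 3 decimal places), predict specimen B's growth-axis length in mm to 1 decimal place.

1601.3 mm

Specimen A: true density band count = 617 − 13 + 10 = 614.
Specimen A: with 2 density bands per year, 614 / 2 = 307 years.
A: Mean rate = 1400.6 mm / 307 years ≈ 4.562 mm per year.
Specimen B: with 2 density bands per year, 702 / 2 = 351 years. B's length ≈ 4.562 × 351 = 1601.3 mm.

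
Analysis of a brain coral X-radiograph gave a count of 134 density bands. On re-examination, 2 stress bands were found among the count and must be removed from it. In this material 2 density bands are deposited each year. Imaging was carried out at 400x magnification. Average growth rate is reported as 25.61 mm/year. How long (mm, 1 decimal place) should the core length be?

After corrections the count is 134 − 2 = 132 density bands.
Dividing by 2 density bands per year: 132 / 2 = 66 years.
66 years at 25.61 mm/year gives 25.61 × 66 = 1690.3 mm.

1690.3 mm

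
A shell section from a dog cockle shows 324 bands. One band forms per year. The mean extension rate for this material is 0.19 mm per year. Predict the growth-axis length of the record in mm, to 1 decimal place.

61.6 mm

The record spans 324 years at 0.19 mm per year.
Length ≈ 0.19 × 324 = 61.6 mm.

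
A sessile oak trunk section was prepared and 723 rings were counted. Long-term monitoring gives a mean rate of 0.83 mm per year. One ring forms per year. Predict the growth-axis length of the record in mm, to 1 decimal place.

The record spans 723 years at 0.83 mm per year.
723 years at 0.83 mm/year gives 0.83 × 723 = 600.1 mm.

600.1 mm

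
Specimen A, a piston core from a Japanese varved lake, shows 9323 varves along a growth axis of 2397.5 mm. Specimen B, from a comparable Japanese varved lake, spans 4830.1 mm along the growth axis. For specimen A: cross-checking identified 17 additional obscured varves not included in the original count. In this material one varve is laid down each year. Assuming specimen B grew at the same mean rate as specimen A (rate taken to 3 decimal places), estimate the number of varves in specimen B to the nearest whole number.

Specimen A: true varve count = 9323 + 17 = 9340.
A: 2397.5 mm over 9340 years gives 2397.5 / 9340 ≈ 0.257 mm/year.
Specimen B: 4830.1 mm / 0.257 mm per year = 18794.16 years ≈ 18794 varves.

18794 varves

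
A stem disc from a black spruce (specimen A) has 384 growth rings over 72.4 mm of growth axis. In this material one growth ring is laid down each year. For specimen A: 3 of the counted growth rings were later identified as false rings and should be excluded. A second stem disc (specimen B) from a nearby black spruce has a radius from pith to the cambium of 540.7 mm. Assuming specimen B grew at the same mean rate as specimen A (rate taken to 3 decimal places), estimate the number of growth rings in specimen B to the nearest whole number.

Specimen A: true growth ring count = 384 − 3 = 381.
A: 72.4 mm over 381 years gives 72.4 / 381 ≈ 0.190 mm per year.
For B, 540.7 / 0.190 = 2845.79 years ≈ 2846 growth rings.

2846 growth rings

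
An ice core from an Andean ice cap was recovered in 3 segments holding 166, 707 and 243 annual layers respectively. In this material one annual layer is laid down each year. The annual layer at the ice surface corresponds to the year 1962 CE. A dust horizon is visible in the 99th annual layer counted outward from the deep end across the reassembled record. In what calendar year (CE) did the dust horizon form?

Total annual layers = 166 + 707 + 243 = 1116.
1116 − 99 = 1017 annual layers lie beyond the dust horizon toward the ice surface.
Counting back 1017 years from 1962 CE places the dust horizon in 1962 − 1017 = 945 CE.

945 CE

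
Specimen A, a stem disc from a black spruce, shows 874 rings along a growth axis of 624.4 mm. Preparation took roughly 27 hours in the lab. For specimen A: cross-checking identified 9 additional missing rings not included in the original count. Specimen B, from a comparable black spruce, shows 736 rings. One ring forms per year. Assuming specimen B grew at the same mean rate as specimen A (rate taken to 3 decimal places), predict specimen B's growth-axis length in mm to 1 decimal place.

520.4 mm

Specimen A: after corrections the count is 874 + 9 = 883 rings.
A: Extension rate ≈ 624.4 / 883 = 0.707 mm/yr.
Length of B = 0.707 × 736 = 520.4 mm.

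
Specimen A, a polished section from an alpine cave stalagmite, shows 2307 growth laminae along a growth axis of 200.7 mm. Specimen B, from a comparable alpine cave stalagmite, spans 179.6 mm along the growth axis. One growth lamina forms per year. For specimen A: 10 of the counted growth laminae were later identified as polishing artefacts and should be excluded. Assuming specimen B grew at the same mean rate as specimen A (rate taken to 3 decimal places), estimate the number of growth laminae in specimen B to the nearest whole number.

Specimen A: correcting the raw count gives 2307 − 10 = 2297 true growth laminae.
A: Mean rate = 200.7 mm / 2297 years ≈ 0.087 mm per year.
Specimen B: 179.6 mm / 0.087 mm per year = 2064.37 years ≈ 2064 growth laminae.

2064 growth laminae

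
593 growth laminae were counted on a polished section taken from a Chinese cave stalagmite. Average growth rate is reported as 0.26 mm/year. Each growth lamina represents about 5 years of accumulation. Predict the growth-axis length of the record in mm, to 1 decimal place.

593 growth laminae at 5 years each span 593 × 5 = 2965 years.
2965 years at 0.26 mm/year gives 0.26 × 2965 = 770.9 mm.

770.9 mm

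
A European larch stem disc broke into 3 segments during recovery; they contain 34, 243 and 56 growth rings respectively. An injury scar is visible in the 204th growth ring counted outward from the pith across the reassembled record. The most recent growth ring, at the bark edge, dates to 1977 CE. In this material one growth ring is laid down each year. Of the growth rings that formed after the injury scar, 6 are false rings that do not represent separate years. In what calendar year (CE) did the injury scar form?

1854 CE

Total growth rings = 34 + 243 + 56 = 333.
The injury scar sits at growth ring 204 from the pith, so 333 − 204 = 129 growth rings formed after it.
129 − 6 false = 123 true growth rings after the injury scar.
1977 − 123 = 1854 CE.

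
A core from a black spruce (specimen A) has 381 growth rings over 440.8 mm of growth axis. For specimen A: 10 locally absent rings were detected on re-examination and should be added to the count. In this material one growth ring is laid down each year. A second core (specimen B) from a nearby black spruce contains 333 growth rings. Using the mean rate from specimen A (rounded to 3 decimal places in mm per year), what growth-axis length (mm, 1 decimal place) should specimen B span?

375.3 mm

Specimen A: correcting the raw count gives 381 + 10 = 391 true growth rings.
A: Mean rate = 440.8 mm / 391 years ≈ 1.127 mm/yr.
B's length ≈ 1.127 × 333 = 375.3 mm.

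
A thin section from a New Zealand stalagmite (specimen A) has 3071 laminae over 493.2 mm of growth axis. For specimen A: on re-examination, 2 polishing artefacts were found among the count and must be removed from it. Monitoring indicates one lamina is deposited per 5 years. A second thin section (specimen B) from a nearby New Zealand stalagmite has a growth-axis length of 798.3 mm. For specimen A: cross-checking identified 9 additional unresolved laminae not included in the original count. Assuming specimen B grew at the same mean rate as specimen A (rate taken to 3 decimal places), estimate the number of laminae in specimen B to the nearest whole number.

Specimen A: true lamina count = 3071 − 2 + 9 = 3078.
Specimen A: multiplying by 5 years per lamina: 3078 × 5 = 15390 years.
A: 493.2 mm over 15390 years gives 493.2 / 15390 ≈ 0.032 mm/yr.
Specimen B: 798.3 mm / 0.032 mm per year = 24946.87 years; at 5 years per lamina that is 24946.87 / 5 ≈ 4989 laminae.

4989 laminae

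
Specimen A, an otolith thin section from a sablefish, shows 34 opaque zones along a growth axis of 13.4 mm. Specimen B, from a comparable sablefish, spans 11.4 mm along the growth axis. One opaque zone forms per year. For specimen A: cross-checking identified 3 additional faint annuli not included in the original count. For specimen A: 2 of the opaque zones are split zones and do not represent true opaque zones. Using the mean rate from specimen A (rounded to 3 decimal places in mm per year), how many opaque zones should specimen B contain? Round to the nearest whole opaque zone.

30 opaque zones

Specimen A: true opaque zone count = 34 − 2 + 3 = 35.
A: Mean rate = 13.4 mm / 35 years ≈ 0.383 mm per year.
B spans 11.4 / 0.383 = 29.77 years ≈ 30 opaque zones.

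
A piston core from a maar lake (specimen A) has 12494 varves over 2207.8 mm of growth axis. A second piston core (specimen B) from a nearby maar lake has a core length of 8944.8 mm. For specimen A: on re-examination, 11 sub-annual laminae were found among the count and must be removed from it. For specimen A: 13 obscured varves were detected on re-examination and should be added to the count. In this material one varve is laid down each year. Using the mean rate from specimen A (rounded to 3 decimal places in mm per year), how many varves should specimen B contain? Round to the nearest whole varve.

50536 varves

Specimen A: true varve count = 12494 − 11 + 13 = 12496.
A: Extension rate ≈ 2207.8 / 12496 = 0.177 mm per year.
For B, 8944.8 / 0.177 = 50535.59 years ≈ 50536 varves.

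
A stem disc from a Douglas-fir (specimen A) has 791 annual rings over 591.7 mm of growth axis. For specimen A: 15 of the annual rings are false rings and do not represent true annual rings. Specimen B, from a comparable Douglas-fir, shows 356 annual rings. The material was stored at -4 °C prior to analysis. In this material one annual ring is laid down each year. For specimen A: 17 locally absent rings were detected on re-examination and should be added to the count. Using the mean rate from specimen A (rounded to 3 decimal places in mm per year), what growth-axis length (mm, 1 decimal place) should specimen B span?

265.6 mm

Specimen A: true annual ring count = 791 − 15 + 17 = 793.
A: Extension rate ≈ 591.7 / 793 = 0.746 mm per year.
Length of B = 0.746 × 356 = 265.6 mm.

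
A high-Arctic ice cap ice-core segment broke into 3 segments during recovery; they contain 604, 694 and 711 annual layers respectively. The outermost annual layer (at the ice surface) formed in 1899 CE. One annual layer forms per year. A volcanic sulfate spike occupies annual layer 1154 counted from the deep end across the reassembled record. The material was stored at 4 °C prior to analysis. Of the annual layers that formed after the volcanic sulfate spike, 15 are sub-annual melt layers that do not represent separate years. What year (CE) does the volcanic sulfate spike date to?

Total annual layers = 604 + 694 + 711 = 2009.
Between annual layer 1154 and the ice surface there are 2009 − 1154 = 855 annual layers.
Excluding 15 false annual layers: 855 − 15 = 840.
The annual layer at the ice surface is 1899 CE, so the volcanic sulfate spike dates to 1899 − 840 = 1059 CE.

1059 CE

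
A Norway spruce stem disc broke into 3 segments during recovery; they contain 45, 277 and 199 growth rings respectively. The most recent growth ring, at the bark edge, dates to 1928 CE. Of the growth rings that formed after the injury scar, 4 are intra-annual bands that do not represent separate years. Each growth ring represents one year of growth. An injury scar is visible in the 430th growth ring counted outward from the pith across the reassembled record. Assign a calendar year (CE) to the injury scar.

Total growth rings = 45 + 277 + 199 = 521.
Between growth ring 430 and the bark edge there are 521 − 430 = 91 growth rings.
91 − 4 false = 87 true growth rings after the injury scar.
1928 − 87 = 1841 CE.

1841 CE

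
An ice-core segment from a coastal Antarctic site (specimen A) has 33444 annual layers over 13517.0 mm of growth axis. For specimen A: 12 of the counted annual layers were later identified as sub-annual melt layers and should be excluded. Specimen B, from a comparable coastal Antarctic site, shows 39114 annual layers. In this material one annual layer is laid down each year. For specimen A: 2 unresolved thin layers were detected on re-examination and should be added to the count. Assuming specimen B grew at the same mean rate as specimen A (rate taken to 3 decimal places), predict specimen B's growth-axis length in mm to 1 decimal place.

15802.1 mm

Specimen A: true annual layer count = 33444 − 12 + 2 = 33434.
A: Extension rate ≈ 13517.0 / 33434 = 0.404 mm per year.
Length of B = 0.404 × 39114 = 15802.1 mm.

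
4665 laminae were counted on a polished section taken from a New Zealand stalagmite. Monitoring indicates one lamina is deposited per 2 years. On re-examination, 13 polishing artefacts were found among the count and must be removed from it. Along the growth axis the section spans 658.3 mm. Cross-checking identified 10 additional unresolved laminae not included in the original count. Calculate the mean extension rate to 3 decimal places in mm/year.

0.071 mm/year

Correcting the raw count gives 4665 − 13 + 10 = 4662 true laminae.
At 2 years per lamina, 4662 × 2 = 9324 years.
658.3 mm over 9324 years gives 658.3 / 9324 ≈ 0.071 mm/year.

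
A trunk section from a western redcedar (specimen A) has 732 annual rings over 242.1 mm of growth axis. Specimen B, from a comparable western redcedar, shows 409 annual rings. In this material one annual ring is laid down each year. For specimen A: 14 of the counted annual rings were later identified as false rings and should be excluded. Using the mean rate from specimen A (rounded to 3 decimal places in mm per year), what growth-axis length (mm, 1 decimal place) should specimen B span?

Specimen A: true annual ring count = 732 − 14 = 718.
A: Mean rate = 242.1 mm / 718 years ≈ 0.337 mm per year.
Length of B = 0.337 × 409 = 137.8 mm.

137.8 mm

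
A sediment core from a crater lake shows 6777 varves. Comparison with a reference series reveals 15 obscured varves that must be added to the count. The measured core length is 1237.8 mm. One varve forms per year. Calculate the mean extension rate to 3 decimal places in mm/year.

0.182 mm/year

Correcting the raw count gives 6777 + 15 = 6792 true varves.
Extension rate ≈ 1237.8 / 6792 = 0.182 mm/year.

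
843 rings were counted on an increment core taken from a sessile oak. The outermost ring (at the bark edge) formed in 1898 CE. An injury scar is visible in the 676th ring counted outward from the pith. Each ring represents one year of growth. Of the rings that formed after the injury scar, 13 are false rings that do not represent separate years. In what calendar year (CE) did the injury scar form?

Between ring 676 and the bark edge there are 843 − 676 = 167 rings.
Excluding 13 false rings: 167 − 13 = 154.
The ring at the bark edge is 1898 CE, so the injury scar dates to 1898 − 154 = 1744 CE.

1744 CE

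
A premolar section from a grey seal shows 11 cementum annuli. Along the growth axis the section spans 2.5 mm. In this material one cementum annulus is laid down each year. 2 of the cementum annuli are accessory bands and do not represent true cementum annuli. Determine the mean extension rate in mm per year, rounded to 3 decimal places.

Adjusted count: 11 − 2 = 9 cementum annuli.
2.5 mm over 9 years gives 2.5 / 9 ≈ 0.278 mm per year.

0.278 mm per year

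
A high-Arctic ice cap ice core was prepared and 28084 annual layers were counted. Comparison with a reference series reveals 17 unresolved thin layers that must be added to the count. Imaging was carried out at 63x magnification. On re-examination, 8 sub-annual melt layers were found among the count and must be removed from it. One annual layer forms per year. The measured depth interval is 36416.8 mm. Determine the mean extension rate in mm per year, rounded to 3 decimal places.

1.296 mm per year

After corrections the count is 28084 − 8 + 17 = 28093 annual layers.
36416.8 mm over 28093 years gives 36416.8 / 28093 ≈ 1.296 mm per year.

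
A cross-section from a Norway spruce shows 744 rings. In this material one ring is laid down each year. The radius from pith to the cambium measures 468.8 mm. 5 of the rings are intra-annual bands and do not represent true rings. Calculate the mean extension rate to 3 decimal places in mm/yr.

0.634 mm/yr

True ring count = 744 − 5 = 739.
Extension rate ≈ 468.8 / 739 = 0.634 mm/yr.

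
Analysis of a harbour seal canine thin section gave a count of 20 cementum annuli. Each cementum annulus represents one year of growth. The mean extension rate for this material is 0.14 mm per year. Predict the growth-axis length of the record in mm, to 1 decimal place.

The record spans 20 years at 0.14 mm per year.
Predicted length = 0.14 mm/year × 20 years = 2.8 mm.

2.8 mm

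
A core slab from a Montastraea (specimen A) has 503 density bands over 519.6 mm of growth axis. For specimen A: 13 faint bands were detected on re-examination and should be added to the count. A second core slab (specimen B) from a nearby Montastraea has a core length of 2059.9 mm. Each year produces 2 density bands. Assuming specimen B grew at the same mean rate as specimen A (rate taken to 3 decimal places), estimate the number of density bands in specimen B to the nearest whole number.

2046 density bands

Specimen A: after corrections the count is 503 + 13 = 516 density bands.
Specimen A: with 2 density bands per year, 516 / 2 = 258 years.
A: Extension rate ≈ 519.6 / 258 = 2.014 mm/yr.
Specimen B: 2059.9 mm / 2.014 mm per year = 1022.79 years; at 2 density bands per year that is 1022.79 × 2 ≈ 2046 density bands.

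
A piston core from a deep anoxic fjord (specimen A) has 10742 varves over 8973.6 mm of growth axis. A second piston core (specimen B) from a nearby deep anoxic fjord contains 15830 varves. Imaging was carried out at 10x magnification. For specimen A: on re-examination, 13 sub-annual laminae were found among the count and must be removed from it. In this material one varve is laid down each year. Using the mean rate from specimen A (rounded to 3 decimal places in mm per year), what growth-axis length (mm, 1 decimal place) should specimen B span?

13233.9 mm

Specimen A: after corrections the count is 10742 − 13 = 10729 varves.
A: Mean rate = 8973.6 mm / 10729 years ≈ 0.836 mm/yr.
For B, 0.836 mm/year × 15830 years = 13233.9 mm.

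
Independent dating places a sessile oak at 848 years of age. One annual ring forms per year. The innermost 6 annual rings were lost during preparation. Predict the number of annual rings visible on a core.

Expected annual rings over 848 years: 848.
Subtracting the 6 annual rings not captured gives 848 − 6 = 842 annual rings in the record.

842 annual rings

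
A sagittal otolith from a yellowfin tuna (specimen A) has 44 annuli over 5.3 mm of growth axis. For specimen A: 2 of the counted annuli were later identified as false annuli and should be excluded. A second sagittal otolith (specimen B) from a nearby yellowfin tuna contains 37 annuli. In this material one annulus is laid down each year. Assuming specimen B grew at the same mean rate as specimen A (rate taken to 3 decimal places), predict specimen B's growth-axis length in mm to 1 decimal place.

Specimen A: true annulus count = 44 − 2 = 42.
A: Extension rate ≈ 5.3 / 42 = 0.126 mm/yr.
B's length ≈ 0.126 × 37 = 4.7 mm.

4.7 mm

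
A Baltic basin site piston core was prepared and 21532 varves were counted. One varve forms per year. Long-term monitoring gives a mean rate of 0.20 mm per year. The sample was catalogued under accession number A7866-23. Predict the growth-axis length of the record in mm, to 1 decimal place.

21532 years of growth are recorded.
Length ≈ 0.20 × 21532 = 4306.4 mm.

4306.4 mm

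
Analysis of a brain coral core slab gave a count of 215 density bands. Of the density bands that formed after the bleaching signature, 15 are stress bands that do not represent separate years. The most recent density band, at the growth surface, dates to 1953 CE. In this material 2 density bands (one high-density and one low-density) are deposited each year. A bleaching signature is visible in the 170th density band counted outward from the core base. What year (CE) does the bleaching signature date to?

1938 CE

215 − 170 = 45 density bands lie beyond the bleaching signature toward the growth surface.
45 − 15 false = 30 true density bands after the bleaching signature.
With 2 density bands per year, 30 / 2 = 15 years.
1953 − 15 = 1938 CE.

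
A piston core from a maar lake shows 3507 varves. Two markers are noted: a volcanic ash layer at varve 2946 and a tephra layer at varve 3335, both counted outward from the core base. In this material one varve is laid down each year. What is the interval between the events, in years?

389 years

The two markers are separated by 3335 − 2946 = 389 varves.
At one varve per year, 389 years elapsed between them.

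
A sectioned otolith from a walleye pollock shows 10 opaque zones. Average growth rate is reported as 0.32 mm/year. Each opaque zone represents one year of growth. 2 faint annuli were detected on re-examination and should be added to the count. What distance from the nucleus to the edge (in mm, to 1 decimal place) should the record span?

True opaque zone count = 10 + 2 = 12.
Predicted length = 0.32 mm/year × 12 years = 3.8 mm.

3.8 mm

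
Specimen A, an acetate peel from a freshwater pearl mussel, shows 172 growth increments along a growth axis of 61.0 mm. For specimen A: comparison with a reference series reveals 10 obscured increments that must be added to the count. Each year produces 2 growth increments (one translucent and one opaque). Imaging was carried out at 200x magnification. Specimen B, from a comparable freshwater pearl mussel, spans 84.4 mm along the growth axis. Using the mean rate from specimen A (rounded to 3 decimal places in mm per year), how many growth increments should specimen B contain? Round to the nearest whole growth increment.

Specimen A: after corrections the count is 172 + 10 = 182 growth increments.
Specimen A: with 2 growth increments per year, 182 / 2 = 91 years.
A: Mean rate = 61.0 mm / 91 years ≈ 0.670 mm per year.
Specimen B: 84.4 mm / 0.670 mm per year = 125.97 years; at 2 growth increments per year that is 125.97 × 2 ≈ 252 growth increments.

252 growth increments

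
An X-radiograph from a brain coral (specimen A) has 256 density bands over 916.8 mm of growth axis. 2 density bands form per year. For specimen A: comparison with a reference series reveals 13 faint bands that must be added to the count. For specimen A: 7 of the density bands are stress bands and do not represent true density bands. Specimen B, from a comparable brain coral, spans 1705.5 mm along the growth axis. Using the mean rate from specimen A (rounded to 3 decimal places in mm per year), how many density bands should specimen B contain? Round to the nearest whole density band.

Specimen A: true density band count = 256 − 7 + 13 = 262.
Specimen A: with 2 density bands per year, 262 / 2 = 131 years.
A: Mean rate = 916.8 mm / 131 years ≈ 6.998 mm per year.
B spans 1705.5 / 6.998 = 243.71 years; at 2 density bands per year that is 243.71 × 2 ≈ 487 density bands.

487 density bands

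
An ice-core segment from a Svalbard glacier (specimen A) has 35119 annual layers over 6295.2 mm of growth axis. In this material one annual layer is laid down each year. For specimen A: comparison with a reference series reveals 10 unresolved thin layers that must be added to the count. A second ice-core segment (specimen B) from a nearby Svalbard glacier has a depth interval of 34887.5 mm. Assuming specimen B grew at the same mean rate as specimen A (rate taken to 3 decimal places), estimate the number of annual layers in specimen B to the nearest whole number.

194902 annual layers

Specimen A: true annual layer count = 35119 + 10 = 35129.
A: 6295.2 mm over 35129 years gives 6295.2 / 35129 ≈ 0.179 mm per year.
For B, 34887.5 / 0.179 = 194902.23 years ≈ 194902 annual layers.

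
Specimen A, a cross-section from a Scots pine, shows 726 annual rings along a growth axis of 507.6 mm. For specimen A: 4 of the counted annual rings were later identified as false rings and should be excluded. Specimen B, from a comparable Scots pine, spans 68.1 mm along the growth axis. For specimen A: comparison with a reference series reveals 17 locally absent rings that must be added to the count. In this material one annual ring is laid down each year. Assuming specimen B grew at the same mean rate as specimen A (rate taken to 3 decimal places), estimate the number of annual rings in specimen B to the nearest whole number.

Specimen A: correcting the raw count gives 726 − 4 + 17 = 739 true annual rings.
A: Extension rate ≈ 507.6 / 739 = 0.687 mm/year.
For B, 68.1 / 0.687 = 99.13 years ≈ 99 annual rings.

99 annual rings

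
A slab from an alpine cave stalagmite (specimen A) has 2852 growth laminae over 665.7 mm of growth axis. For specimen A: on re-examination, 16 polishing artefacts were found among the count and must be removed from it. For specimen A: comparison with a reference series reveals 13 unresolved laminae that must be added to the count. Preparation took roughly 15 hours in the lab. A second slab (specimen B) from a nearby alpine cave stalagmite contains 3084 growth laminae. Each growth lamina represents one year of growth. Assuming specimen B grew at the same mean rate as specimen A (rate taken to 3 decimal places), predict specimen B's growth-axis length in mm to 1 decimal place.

721.7 mm

Specimen A: adjusted count: 2852 − 16 + 13 = 2849 growth laminae.
A: 665.7 mm over 2849 years gives 665.7 / 2849 ≈ 0.234 mm/year.
B's length ≈ 0.234 × 3084 = 721.7 mm.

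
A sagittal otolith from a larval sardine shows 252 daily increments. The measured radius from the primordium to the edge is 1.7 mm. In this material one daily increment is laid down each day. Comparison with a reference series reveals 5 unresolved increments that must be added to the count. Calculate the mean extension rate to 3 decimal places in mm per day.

0.007 mm per day

After corrections the count is 252 + 5 = 257 daily increments.
1.7 mm over 257 days gives 1.7 / 257 ≈ 0.007 mm per day.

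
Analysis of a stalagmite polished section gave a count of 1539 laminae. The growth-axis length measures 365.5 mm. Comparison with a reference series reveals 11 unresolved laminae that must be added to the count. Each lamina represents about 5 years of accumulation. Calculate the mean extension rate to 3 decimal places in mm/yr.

Adjusted count: 1539 + 11 = 1550 laminae.
1550 laminae at 5 years each span 1550 × 5 = 7750 years.
Extension rate ≈ 365.5 / 7750 = 0.047 mm/yr.

0.047 mm/yr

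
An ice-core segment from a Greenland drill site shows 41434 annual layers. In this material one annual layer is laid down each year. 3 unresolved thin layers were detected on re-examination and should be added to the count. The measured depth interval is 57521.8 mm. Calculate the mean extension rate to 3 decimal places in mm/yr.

Adjusted count: 41434 + 3 = 41437 annual layers.
Mean rate = 57521.8 mm / 41437 years ≈ 1.388 mm/yr.

1.388 mm/yr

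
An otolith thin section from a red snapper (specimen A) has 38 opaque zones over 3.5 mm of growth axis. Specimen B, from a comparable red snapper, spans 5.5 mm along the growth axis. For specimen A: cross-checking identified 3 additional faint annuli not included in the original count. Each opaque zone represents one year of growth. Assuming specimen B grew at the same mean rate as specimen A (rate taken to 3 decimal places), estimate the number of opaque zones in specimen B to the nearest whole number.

65 opaque zones

Specimen A: true opaque zone count = 38 + 3 = 41.
A: Extension rate ≈ 3.5 / 41 = 0.085 mm/year.
Specimen B: 5.5 mm / 0.085 mm per year = 64.71 years ≈ 65 opaque zones.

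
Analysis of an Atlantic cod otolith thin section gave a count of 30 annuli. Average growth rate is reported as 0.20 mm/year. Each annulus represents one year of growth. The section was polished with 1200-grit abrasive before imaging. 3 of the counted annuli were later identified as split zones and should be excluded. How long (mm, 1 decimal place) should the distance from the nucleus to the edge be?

5.4 mm

True annulus count = 30 − 3 = 27.
27 years at 0.20 mm/year gives 0.20 × 27 = 5.4 mm.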